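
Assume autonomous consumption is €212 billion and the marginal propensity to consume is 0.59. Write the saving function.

S = -212 + 0.41Y

S = Y − C = Y − (212 + 0.59Y) = -212 + (1 − 0.59)Y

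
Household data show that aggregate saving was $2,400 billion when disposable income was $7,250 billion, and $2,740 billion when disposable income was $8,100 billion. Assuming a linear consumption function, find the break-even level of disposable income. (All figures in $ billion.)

MPS = ΔS/ΔY = (2740 − 2400)/(8100 − 7250) = 340/850 = 0.4
MPC = 1 − MPS = 0.6
From S(7250) = 2400: −a + 0.4(7250) = 2400, so a = 2900 − 2400 = 500
Break-even (S = 0): Y = a/MPS = 500/0.4 = 1250

Y = 1250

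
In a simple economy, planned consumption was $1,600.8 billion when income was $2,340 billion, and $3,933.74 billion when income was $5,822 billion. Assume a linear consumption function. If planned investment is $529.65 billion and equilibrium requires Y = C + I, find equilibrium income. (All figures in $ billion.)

Y = 1705

MPC = (3933.74 − 1600.8)/(5822 − 2340) = 2332.94/3482 = 0.67
a = 1600.8 − 0.67(2340) = 33
Equilibrium: Y = 33 + 0.67Y + 529.65
0.33Y = 562.65, so Y = 562.65/0.33 = 1705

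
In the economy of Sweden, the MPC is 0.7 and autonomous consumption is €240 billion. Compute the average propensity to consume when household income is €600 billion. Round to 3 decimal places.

APC = 1.100

C = 240 + 0.7(600) = 660
APC = C/Y = 660/600 = 1.100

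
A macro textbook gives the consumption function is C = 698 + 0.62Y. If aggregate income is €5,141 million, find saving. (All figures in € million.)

C = 698 + 0.62(5141) = 698 + 3187.42 = 3885.42
S = Y − C = 5141 − 3885.42 = 1255.58

S = 1255.58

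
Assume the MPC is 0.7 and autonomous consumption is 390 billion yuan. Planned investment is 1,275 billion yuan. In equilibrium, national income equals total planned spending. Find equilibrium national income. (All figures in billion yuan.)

Y = C + I = 390 + 0.7Y + 1275
Y − 0.7Y = 1665
0.3Y = 1665, so Y = 1665/0.3 = 5550

Y = 5550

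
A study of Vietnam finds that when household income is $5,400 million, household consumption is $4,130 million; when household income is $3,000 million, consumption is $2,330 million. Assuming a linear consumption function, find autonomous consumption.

a = 80

MPC = ΔC/ΔY = (4130 − 2330)/(5400 − 3000) = 1800/2400 = 0.75
a = C − MPC·Y = 2330 − 0.75(3000) = 2330 − 2250 = 80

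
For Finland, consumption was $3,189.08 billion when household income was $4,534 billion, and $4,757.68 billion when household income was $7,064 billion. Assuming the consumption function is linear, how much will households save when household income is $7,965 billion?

S = 2648.7

MPC = (4757.68 − 3189.08)/(7064 − 4534) = 1568.6/2530 = 0.62
a = 3189.08 − 0.62(4534) = 3189.08 − 2811.08 = 378
C = 378 + 0.62(7965) = 5316.3
S = 7965 − 5316.3 = 2648.7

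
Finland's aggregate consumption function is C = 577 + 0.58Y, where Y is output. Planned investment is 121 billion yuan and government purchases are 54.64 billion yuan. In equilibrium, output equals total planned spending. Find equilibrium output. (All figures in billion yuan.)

Y = 1792

Y = C + I + G = 577 + 0.58Y + 121 + 54.64
Y − 0.58Y = 752.64
0.42Y = 752.64, so Y = 752.64/0.42 = 1792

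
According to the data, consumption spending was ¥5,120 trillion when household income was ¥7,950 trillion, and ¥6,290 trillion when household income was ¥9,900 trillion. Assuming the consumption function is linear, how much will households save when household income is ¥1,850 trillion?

S = 390

MPC = (6290 − 5120)/(9900 − 7950) = 1170/1950 = 0.6
a = 5120 − 0.6(7950) = 5120 − 4770 = 350
C = 350 + 0.6(1850) = 1460
S = 1850 − 1460 = 390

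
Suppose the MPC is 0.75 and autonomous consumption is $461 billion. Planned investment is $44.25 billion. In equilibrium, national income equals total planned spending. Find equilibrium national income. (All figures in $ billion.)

Y = C + I = 461 + 0.75Y + 44.25
Y − 0.75Y = 505.25
0.25Y = 505.25, so Y = 505.25/0.25 = 2021

Y = 2021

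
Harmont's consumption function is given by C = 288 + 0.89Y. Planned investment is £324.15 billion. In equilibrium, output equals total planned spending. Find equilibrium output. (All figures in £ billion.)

Y = 5565

Y = C + I = 288 + 0.89Y + 324.15
Y − 0.89Y = 612.15
0.11Y = 612.15, so Y = 612.15/0.11 = 5565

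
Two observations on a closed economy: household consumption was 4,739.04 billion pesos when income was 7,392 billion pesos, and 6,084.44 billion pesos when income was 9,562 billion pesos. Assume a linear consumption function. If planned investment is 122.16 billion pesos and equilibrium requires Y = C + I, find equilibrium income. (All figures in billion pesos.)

MPC = (6084.44 − 4739.04)/(9562 − 7392) = 1345.4/2170 = 0.62
a = 4739.04 − 0.62(7392) = 156
Equilibrium: Y = 156 + 0.62Y + 122.16
0.38Y = 278.16, so Y = 278.16/0.38 = 732

Y = 732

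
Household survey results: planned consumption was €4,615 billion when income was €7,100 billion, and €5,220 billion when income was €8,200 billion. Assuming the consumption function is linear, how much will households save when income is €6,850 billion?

MPC = (5220 − 4615)/(8200 − 7100) = 605/1100 = 0.55
a = 4615 − 0.55(7100) = 4615 − 3905 = 710
C = 710 + 0.55(6850) = 4477.5
S = 6850 − 4477.5 = 2372.5

S = 2372.5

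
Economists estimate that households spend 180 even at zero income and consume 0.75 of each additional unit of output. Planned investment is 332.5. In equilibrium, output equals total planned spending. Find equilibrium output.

Y = C + I = 180 + 0.75Y + 332.5
Y − 0.75Y = 512.5
0.25Y = 512.5, so Y = 512.5/0.25 = 2050

Y = 2050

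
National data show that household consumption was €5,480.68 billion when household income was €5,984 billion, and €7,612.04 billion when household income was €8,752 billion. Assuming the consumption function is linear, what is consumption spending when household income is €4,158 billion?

MPC = (7612.04 − 5480.68)/(8752 − 5984) = 2131.36/2768 = 0.77
a = 5480.68 − 0.77(5984) = 5480.68 − 4607.68 = 873
C = 873 + 0.77(4158) = 873 + 3201.66 = 4074.66

C = 4074.66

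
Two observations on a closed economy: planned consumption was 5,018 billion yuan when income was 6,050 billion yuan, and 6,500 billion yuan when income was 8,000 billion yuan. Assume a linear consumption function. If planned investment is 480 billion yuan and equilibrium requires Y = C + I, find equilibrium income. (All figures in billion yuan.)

Y = 3750

MPC = (6500 − 5018)/(8000 − 6050) = 1482/1950 = 0.76
a = 5018 − 0.76(6050) = 420
Equilibrium: Y = 420 + 0.76Y + 480
0.24Y = 900, so Y = 900/0.24 = 3750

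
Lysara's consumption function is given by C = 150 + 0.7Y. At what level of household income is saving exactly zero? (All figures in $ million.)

At break-even, C = Y: 150 + 0.7Y = Y
0.3Y = 150, so Y = 150/0.3 = 500

Y = 500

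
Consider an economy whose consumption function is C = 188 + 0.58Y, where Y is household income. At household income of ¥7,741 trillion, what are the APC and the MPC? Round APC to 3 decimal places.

MPC = 0.58 (the slope of the consumption function)
C = 188 + 0.58(7741) = 4677.78, so APC = 4677.78/7741 = 0.604

APC = 0.604; MPC = 0.58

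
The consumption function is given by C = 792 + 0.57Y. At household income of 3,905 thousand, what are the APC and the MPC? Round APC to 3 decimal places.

APC = 0.773; MPC = 0.57

MPC = 0.57 (the slope of the consumption function)
C = 792 + 0.57(3905) = 3017.85, so APC = 3017.85/3905 = 0.773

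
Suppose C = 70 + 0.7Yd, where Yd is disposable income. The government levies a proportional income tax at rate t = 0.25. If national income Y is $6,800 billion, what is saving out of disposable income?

Yd = (1 − 0.25)(6800) = 0.75(6800) = 5100
C = 70 + 0.7(5100) = 70 + 3570 = 3640
S = Yd − C = 5100 − 3640 = 1460

S = 1460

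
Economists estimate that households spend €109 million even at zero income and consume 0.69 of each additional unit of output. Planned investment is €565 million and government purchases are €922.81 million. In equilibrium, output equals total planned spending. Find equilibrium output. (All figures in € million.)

Y = C + I + G = 109 + 0.69Y + 565 + 922.81
Y − 0.69Y = 1596.81
0.31Y = 1596.81, so Y = 1596.81/0.31 = 5151

Y = 5151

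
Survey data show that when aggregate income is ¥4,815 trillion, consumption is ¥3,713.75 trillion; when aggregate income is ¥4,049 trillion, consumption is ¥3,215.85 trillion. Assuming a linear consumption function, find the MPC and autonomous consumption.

MPC = 0.65; a = 584

MPC = ΔC/ΔY = (3713.75 − 3215.85)/(4815 − 4049) = 497.9/766 = 0.65
a = C − MPC·Y = 3215.85 − 0.65(4049) = 3215.85 − 2631.85 = 584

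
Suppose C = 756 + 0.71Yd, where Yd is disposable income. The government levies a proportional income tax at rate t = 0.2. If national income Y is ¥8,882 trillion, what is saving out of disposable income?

Yd = (1 − 0.2)(8882) = 0.8(8882) = 7105.6
C = 756 + 0.71(7105.6) = 756 + 5044.976 = 5800.976
S = Yd − C = 7105.6 − 5800.976 = 1304.624

S = 1304.624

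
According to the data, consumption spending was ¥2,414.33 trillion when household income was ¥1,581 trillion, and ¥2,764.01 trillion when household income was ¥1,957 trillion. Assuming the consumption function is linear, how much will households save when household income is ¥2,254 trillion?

MPC = (2764.01 − 2414.33)/(1957 − 1581) = 349.68/376 = 0.93
a = 2414.33 − 0.93(1581) = 2414.33 − 1470.33 = 944
C = 944 + 0.93(2254) = 3040.22
S = 2254 − 3040.22 = -786.22

S = -786.22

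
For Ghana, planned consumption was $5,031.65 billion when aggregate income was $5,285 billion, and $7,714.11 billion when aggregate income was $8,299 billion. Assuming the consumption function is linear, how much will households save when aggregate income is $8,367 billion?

S = 592.37

MPC = (7714.11 − 5031.65)/(8299 − 5285) = 2682.46/3014 = 0.89
a = 5031.65 − 0.89(5285) = 5031.65 − 4703.65 = 328
C = 328 + 0.89(8367) = 7774.63
S = 8367 − 7774.63 = 592.37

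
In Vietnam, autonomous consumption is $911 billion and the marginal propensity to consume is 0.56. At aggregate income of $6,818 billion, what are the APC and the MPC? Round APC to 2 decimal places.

APC = 0.69; MPC = 0.56

MPC = 0.56 (the slope of the consumption function)
C = 911 + 0.56(6818) = 4729.08, so APC = 4729.08/6818 = 0.69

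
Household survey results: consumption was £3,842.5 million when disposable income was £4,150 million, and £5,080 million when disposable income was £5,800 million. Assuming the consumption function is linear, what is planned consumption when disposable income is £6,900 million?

MPC = (5080 − 3842.5)/(5800 − 4150) = 1237.5/1650 = 0.75
a = 3842.5 − 0.75(4150) = 3842.5 − 3112.5 = 730
C = 730 + 0.75(6900) = 730 + 5175 = 5905

C = 5905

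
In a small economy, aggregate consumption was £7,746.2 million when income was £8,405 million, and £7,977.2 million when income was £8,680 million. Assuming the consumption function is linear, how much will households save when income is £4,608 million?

S = 51.28

MPC = (7977.2 − 7746.2)/(8680 − 8405) = 231/275 = 0.84
a = 7746.2 − 0.84(8405) = 7746.2 − 7060.2 = 686
C = 686 + 0.84(4608) = 4556.72
S = 4608 − 4556.72 = 51.28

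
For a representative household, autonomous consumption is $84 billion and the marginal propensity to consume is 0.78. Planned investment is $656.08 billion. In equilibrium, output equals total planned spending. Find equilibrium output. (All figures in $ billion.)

Y = C + I = 84 + 0.78Y + 656.08
Y − 0.78Y = 740.08
0.22Y = 740.08, so Y = 740.08/0.22 = 3364

Y = 3364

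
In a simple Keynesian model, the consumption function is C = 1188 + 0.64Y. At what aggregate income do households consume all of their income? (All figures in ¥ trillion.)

Y = 3300

At break-even, C = Y: 1188 + 0.64Y = Y
0.36Y = 1188, so Y = 1188/0.36 = 3300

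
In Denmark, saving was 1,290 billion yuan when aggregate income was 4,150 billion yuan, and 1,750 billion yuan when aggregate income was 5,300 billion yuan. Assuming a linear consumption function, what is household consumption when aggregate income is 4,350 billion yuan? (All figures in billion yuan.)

MPS = ΔS/ΔY = (1750 − 1290)/(5300 − 4150) = 460/1150 = 0.4
MPC = 1 − MPS = 0.6
Autonomous saving = 1290 − 0.4(4150) = -370, so a = 370
C = 370 + 0.6(4350) = 370 + 2610 = 2980

C = 2980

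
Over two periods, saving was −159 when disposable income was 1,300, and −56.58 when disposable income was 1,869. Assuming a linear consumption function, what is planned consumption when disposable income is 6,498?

MPS = ΔS/ΔY = (-56.58 − (-159))/(1869 − 1300) = 102.42/569 = 0.18
MPC = 1 − MPS = 0.82
Autonomous saving = -159 − 0.18(1300) = -393, so a = 393
C = 393 + 0.82(6498) = 393 + 5328.36 = 5721.36

C = 5721.36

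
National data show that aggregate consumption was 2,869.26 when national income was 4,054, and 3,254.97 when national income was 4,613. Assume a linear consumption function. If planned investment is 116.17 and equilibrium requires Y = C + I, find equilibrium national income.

MPC = (3254.97 − 2869.26)/(4613 − 4054) = 385.71/559 = 0.69
a = 2869.26 − 0.69(4054) = 72
Equilibrium: Y = 72 + 0.69Y + 116.17
0.31Y = 188.17, so Y = 188.17/0.31 = 607

Y = 607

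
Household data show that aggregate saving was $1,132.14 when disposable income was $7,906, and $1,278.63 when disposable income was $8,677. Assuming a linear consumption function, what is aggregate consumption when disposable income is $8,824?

C = 7517.44

MPS = ΔS/ΔY = (1278.63 − 1132.14)/(8677 − 7906) = 146.49/771 = 0.19
MPC = 1 − MPS = 0.81
Autonomous saving = 1132.14 − 0.19(7906) = -370, so a = 370
C = 370 + 0.81(8824) = 370 + 7147.44 = 7517.44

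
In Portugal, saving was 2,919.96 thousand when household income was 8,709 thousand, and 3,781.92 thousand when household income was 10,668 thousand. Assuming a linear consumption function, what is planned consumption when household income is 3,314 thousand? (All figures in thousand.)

C = 2767.84

MPS = ΔS/ΔY = (3781.92 − 2919.96)/(10668 − 8709) = 861.96/1959 = 0.44
MPC = 1 − MPS = 0.56
Autonomous saving = 2919.96 − 0.44(8709) = -912, so a = 912
C = 912 + 0.56(3314) = 912 + 1855.84 = 2767.84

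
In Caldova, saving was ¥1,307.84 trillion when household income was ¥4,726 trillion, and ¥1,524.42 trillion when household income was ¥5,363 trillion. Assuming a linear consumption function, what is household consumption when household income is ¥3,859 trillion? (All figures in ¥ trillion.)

C = 2845.94

MPS = ΔS/ΔY = (1524.42 − 1307.84)/(5363 − 4726) = 216.58/637 = 0.34
MPC = 1 − MPS = 0.66
Autonomous saving = 1307.84 − 0.34(4726) = -299, so a = 299
C = 299 + 0.66(3859) = 299 + 2546.94 = 2845.94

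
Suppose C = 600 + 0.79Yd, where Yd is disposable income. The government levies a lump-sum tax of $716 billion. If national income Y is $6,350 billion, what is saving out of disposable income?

Yd = Y − T = 6350 − 716 = 5634
C = 600 + 0.79(5634) = 600 + 4450.86 = 5050.86
S = Yd − C = 5634 − 5050.86 = 583.14

S = 583.14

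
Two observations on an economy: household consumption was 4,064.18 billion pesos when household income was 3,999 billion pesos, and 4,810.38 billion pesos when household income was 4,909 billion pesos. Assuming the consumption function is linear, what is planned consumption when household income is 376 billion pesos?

MPC = (4810.38 − 4064.18)/(4909 − 3999) = 746.2/910 = 0.82
a = 4064.18 − 0.82(3999) = 4064.18 − 3279.18 = 785
C = 785 + 0.82(376) = 785 + 308.32 = 1093.32

C = 1093.32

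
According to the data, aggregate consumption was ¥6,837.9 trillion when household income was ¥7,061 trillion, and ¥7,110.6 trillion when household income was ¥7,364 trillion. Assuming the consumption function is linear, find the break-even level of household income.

Y = 4830

MPC = (7110.6 − 6837.9)/(7364 − 7061) = 272.7/303 = 0.9
a = 6837.9 − 0.9(7061) = 6837.9 − 6354.9 = 483
Break-even: Y = a/(1−MPC) = 483/0.1 = 4830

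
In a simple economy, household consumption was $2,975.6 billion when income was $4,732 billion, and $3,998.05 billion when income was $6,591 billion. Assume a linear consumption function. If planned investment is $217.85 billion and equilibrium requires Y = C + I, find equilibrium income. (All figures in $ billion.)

MPC = (3998.05 − 2975.6)/(6591 − 4732) = 1022.45/1859 = 0.55
a = 2975.6 − 0.55(4732) = 373
Equilibrium: Y = 373 + 0.55Y + 217.85
0.45Y = 590.85, so Y = 590.85/0.45 = 1313

Y = 1313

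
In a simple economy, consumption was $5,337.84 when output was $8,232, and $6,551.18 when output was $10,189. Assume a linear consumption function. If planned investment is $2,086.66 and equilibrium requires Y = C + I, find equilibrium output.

MPC = (6551.18 − 5337.84)/(10189 − 8232) = 1213.34/1957 = 0.62
a = 5337.84 − 0.62(8232) = 234
Equilibrium: Y = 234 + 0.62Y + 2086.66
0.38Y = 2320.66, so Y = 2320.66/0.38 = 6107

Y = 6107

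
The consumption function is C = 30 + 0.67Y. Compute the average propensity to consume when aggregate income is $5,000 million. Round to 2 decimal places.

C = 30 + 0.67(5000) = 3380
APC = C/Y = 3380/5000 = 0.68

APC = 0.68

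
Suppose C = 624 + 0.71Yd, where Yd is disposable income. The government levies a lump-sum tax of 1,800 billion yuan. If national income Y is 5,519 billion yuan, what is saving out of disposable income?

S = 454.51

Yd = Y − T = 5519 − 1800 = 3719
C = 624 + 0.71(3719) = 624 + 2640.49 = 3264.49
S = Yd − C = 3719 − 3264.49 = 454.51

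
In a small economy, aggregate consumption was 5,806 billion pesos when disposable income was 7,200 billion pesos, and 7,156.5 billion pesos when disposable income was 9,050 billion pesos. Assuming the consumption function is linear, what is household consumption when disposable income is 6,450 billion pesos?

C = 5258.5

MPC = (7156.5 − 5806)/(9050 − 7200) = 1350.5/1850 = 0.73
a = 5806 − 0.73(7200) = 5806 − 5256 = 550
C = 550 + 0.73(6450) = 550 + 4708.5 = 5258.5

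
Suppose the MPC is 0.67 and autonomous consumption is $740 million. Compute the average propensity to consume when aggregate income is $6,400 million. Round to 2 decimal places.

C = 740 + 0.67(6400) = 5028
APC = C/Y = 5028/6400 = 0.79

APC = 0.79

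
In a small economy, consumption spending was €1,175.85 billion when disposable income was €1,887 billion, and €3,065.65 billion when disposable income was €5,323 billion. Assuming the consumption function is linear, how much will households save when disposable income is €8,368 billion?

S = 3627.6

MPC = (3065.65 − 1175.85)/(5323 − 1887) = 1889.8/3436 = 0.55
a = 1175.85 − 0.55(1887) = 1175.85 − 1037.85 = 138
C = 138 + 0.55(8368) = 4740.4
S = 8368 − 4740.4 = 3627.6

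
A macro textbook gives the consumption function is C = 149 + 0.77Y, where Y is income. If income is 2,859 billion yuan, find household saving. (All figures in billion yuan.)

C = 149 + 0.77(2859) = 149 + 2201.43 = 2350.43
S = Y − C = 2859 − 2350.43 = 508.57

S = 508.57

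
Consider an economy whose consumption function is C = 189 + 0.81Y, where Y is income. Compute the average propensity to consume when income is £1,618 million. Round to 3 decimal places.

C = 189 + 0.81(1618) = 1499.58
APC = C/Y = 1499.58/1618 = 0.927

APC = 0.927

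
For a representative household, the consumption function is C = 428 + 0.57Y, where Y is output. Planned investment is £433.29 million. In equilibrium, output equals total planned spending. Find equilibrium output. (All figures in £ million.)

Y = C + I = 428 + 0.57Y + 433.29
Y − 0.57Y = 861.29
0.43Y = 861.29, so Y = 861.29/0.43 = 2003

Y = 2003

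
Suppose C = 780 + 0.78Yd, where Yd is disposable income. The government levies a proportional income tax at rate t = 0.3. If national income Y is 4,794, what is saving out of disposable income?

S = -41.724

Yd = (1 − 0.3)(4794) = 0.7(4794) = 3355.8
C = 780 + 0.78(3355.8) = 780 + 2617.524 = 3397.524
S = Yd − C = 3355.8 − 3397.524 = -41.724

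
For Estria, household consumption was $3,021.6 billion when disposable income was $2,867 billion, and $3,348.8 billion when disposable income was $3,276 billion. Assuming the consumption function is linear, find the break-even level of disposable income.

MPC = (3348.8 − 3021.6)/(3276 − 2867) = 327.2/409 = 0.8
a = 3021.6 − 0.8(2867) = 3021.6 − 2293.6 = 728
Break-even: Y = a/(1−MPC) = 728/0.2 = 3640

Y = 3640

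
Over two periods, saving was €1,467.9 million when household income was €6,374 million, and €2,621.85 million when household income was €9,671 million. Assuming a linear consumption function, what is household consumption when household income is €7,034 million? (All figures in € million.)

C = 5335.1

MPS = ΔS/ΔY = (2621.85 − 1467.9)/(9671 − 6374) = 1153.95/3297 = 0.35
MPC = 1 − MPS = 0.65
Autonomous saving = 1467.9 − 0.35(6374) = -763, so a = 763
C = 763 + 0.65(7034) = 763 + 4572.1 = 5335.1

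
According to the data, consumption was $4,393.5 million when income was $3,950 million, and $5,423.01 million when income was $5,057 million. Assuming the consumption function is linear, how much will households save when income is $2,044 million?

S = -576.92

MPC = (5423.01 − 4393.5)/(5057 − 3950) = 1029.51/1107 = 0.93
a = 4393.5 − 0.93(3950) = 4393.5 − 3673.5 = 720
C = 720 + 0.93(2044) = 2620.92
S = 2044 − 2620.92 = -576.92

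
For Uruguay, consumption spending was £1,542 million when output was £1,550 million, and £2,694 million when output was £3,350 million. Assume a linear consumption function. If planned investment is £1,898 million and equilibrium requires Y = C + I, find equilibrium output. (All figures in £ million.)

Y = 6800

MPC = (2694 − 1542)/(3350 − 1550) = 1152/1800 = 0.64
a = 1542 − 0.64(1550) = 550
Equilibrium: Y = 550 + 0.64Y + 1898
0.36Y = 2448, so Y = 2448/0.36 = 6800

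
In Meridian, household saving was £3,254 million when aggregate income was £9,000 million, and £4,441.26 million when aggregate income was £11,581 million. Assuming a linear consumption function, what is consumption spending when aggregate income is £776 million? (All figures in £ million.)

C = 1305.04

MPS = ΔS/ΔY = (4441.26 − 3254)/(11581 − 9000) = 1187.26/2581 = 0.46
MPC = 1 − MPS = 0.54
Autonomous saving = 3254 − 0.46(9000) = -886, so a = 886
C = 886 + 0.54(776) = 886 + 419.04 = 1305.04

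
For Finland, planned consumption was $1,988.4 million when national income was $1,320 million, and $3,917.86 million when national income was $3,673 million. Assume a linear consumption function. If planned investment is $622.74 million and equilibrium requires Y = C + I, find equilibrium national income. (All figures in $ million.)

MPC = (3917.86 − 1988.4)/(3673 − 1320) = 1929.46/2353 = 0.82
a = 1988.4 − 0.82(1320) = 906
Equilibrium: Y = 906 + 0.82Y + 622.74
0.18Y = 1528.74, so Y = 1528.74/0.18 = 8493

Y = 8493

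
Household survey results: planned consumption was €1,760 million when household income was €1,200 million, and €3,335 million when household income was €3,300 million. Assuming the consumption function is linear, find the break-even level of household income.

Y = 3440

MPC = (3335 − 1760)/(3300 − 1200) = 1575/2100 = 0.75
a = 1760 − 0.75(1200) = 1760 − 900 = 860
Break-even: Y = a/(1−MPC) = 860/0.25 = 3440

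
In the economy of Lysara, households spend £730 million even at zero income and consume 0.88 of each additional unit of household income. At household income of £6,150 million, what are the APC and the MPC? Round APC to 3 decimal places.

MPC = 0.88 (the slope of the consumption function)
C = 730 + 0.88(6150) = 6142, so APC = 6142/6150 = 0.999

APC = 0.999; MPC = 0.88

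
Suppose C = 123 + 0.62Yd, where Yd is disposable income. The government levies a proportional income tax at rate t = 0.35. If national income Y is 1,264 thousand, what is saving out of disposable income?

Yd = (1 − 0.35)(1264) = 0.65(1264) = 821.6
C = 123 + 0.62(821.6) = 123 + 509.392 = 632.392
S = Yd − C = 821.6 − 632.392 = 189.208

S = 189.208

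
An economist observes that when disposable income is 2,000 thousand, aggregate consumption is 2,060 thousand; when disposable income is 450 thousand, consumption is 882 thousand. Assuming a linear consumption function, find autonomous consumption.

MPC = ΔC/ΔY = (2060 − 882)/(2000 − 450) = 1178/1550 = 0.76
a = C − MPC·Y = 882 − 0.76(450) = 882 − 342 = 540

a = 540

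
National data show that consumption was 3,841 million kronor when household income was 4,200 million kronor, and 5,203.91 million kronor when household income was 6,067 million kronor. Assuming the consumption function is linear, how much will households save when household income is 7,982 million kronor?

MPC = (5203.91 − 3841)/(6067 − 4200) = 1362.91/1867 = 0.73
a = 3841 − 0.73(4200) = 3841 − 3066 = 775
C = 775 + 0.73(7982) = 6601.86
S = 7982 − 6601.86 = 1380.14

S = 1380.14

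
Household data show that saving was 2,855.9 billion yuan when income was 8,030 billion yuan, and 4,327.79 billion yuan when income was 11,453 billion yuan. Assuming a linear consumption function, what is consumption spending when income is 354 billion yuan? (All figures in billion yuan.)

MPS = ΔS/ΔY = (4327.79 − 2855.9)/(11453 − 8030) = 1471.89/3423 = 0.43
MPC = 1 − MPS = 0.57
Autonomous saving = 2855.9 − 0.43(8030) = -597, so a = 597
C = 597 + 0.57(354) = 597 + 201.78 = 798.78

C = 798.78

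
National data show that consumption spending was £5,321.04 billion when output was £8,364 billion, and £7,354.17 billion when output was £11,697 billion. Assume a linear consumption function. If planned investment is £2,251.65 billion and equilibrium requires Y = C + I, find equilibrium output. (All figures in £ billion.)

Y = 6335

MPC = (7354.17 − 5321.04)/(11697 − 8364) = 2033.13/3333 = 0.61
a = 5321.04 − 0.61(8364) = 219
Equilibrium: Y = 219 + 0.61Y + 2251.65
0.39Y = 2470.65, so Y = 2470.65/0.39 = 6335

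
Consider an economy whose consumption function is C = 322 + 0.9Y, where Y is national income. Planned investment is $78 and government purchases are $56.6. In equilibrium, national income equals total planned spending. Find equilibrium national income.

Y = 4566

Y = C + I + G = 322 + 0.9Y + 78 + 56.6
Y − 0.9Y = 456.6
0.1Y = 456.6, so Y = 456.6/0.1 = 4566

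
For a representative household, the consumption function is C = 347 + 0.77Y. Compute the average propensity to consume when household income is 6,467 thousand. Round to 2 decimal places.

C = 347 + 0.77(6467) = 5326.59
APC = C/Y = 5326.59/6467 = 0.82

APC = 0.82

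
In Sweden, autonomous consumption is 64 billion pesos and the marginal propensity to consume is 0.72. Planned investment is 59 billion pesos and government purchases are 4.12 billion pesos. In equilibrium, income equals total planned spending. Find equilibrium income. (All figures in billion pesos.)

Y = 454

Y = C + I + G = 64 + 0.72Y + 59 + 4.12
Y − 0.72Y = 127.12
0.28Y = 127.12, so Y = 127.12/0.28 = 454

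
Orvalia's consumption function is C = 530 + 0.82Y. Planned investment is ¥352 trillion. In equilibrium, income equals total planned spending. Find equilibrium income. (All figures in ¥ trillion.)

Y = C + I = 530 + 0.82Y + 352
Y − 0.82Y = 882
0.18Y = 882, so Y = 882/0.18 = 4900

Y = 4900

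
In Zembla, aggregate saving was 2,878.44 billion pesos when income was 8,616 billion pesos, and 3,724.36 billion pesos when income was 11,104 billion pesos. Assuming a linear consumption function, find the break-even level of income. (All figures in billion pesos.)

Y = 150

MPS = ΔS/ΔY = (3724.36 − 2878.44)/(11104 − 8616) = 845.92/2488 = 0.34
MPC = 1 − MPS = 0.66
From S(8616) = 2878.44: −a + 0.34(8616) = 2878.44, so a = 2929.44 − 2878.44 = 51
Break-even (S = 0): Y = a/MPS = 51/0.34 = 150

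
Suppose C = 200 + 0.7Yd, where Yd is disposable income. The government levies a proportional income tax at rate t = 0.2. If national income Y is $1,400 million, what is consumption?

C = 984

Yd = (1 − 0.2)(1400) = 0.8(1400) = 1120
C = 200 + 0.7(1120) = 200 + 784 = 984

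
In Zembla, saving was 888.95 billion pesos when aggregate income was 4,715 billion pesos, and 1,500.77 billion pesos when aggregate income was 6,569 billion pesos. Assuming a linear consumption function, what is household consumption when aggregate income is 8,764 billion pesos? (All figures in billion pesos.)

MPS = ΔS/ΔY = (1500.77 − 888.95)/(6569 − 4715) = 611.82/1854 = 0.33
MPC = 1 − MPS = 0.67
Autonomous saving = 888.95 − 0.33(4715) = -667, so a = 667
C = 667 + 0.67(8764) = 667 + 5871.88 = 6538.88

C = 6538.88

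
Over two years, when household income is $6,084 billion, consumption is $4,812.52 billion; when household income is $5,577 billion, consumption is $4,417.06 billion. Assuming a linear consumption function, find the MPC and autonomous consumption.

MPC = 0.78; a = 67

MPC = ΔC/ΔY = (4812.52 − 4417.06)/(6084 − 5577) = 395.46/507 = 0.78
a = C − MPC·Y = 4417.06 − 0.78(5577) = 4417.06 − 4350.06 = 67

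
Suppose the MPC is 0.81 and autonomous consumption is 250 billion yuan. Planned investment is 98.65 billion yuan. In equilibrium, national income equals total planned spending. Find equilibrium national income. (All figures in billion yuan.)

Y = 1835

Y = C + I = 250 + 0.81Y + 98.65
Y − 0.81Y = 348.65
0.19Y = 348.65, so Y = 348.65/0.19 = 1835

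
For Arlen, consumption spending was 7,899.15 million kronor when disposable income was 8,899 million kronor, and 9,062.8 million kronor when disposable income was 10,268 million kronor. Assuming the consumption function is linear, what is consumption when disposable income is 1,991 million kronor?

C = 2027.35

MPC = (9062.8 − 7899.15)/(10268 − 8899) = 1163.65/1369 = 0.85
a = 7899.15 − 0.85(8899) = 7899.15 − 7564.15 = 335
C = 335 + 0.85(1991) = 335 + 1692.35 = 2027.35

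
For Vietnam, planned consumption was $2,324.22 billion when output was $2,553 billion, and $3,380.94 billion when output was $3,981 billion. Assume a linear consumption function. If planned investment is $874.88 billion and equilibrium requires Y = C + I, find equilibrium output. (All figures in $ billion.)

Y = 5038

MPC = (3380.94 − 2324.22)/(3981 − 2553) = 1056.72/1428 = 0.74
a = 2324.22 − 0.74(2553) = 435
Equilibrium: Y = 435 + 0.74Y + 874.88
0.26Y = 1309.88, so Y = 1309.88/0.26 = 5038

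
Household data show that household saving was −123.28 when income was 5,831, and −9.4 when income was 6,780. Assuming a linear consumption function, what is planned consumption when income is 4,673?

MPS = ΔS/ΔY = (-9.4 − (-123.28))/(6780 − 5831) = 113.88/949 = 0.12
MPC = 1 − MPS = 0.88
Autonomous saving = -123.28 − 0.12(5831) = -823, so a = 823
C = 823 + 0.88(4673) = 823 + 4112.24 = 4935.24

C = 4935.24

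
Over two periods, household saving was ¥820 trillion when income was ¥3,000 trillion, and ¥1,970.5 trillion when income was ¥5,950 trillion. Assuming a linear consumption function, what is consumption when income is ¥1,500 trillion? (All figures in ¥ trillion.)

MPS = ΔS/ΔY = (1970.5 − 820)/(5950 − 3000) = 1150.5/2950 = 0.39
MPC = 1 − MPS = 0.61
Autonomous saving = 820 − 0.39(3000) = -350, so a = 350
C = 350 + 0.61(1500) = 350 + 915 = 1265

C = 1265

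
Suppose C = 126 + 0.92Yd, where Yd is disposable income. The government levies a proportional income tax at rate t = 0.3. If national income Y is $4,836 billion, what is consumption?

Yd = (1 − 0.3)(4836) = 0.7(4836) = 3385.2
C = 126 + 0.92(3385.2) = 126 + 3114.384 = 3240.384

C = 3240.384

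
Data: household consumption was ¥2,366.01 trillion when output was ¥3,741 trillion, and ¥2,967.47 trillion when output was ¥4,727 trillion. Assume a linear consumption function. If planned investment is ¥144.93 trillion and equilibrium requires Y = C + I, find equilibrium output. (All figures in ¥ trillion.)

MPC = (2967.47 − 2366.01)/(4727 − 3741) = 601.46/986 = 0.61
a = 2366.01 − 0.61(3741) = 84
Equilibrium: Y = 84 + 0.61Y + 144.93
0.39Y = 228.93, so Y = 228.93/0.39 = 587

Y = 587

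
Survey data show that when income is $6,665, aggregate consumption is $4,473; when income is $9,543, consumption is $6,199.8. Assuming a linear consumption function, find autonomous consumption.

a = 474

MPC = ΔC/ΔY = (6199.8 − 4473)/(9543 − 6665) = 1726.8/2878 = 0.6
a = C − MPC·Y = 4473 − 0.6(6665) = 4473 − 3999 = 474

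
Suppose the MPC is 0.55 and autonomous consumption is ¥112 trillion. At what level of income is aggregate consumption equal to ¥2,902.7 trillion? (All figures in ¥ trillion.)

112 + 0.55Y = 2902.7
0.55Y = 2790.7, so Y = 2790.7/0.55 = 5074

Y = 5074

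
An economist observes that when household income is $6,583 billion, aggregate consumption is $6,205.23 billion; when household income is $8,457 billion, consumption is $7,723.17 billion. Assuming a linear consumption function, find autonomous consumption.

MPC = ΔC/ΔY = (7723.17 − 6205.23)/(8457 − 6583) = 1517.94/1874 = 0.81
a = C − MPC·Y = 6205.23 − 0.81(6583) = 6205.23 − 5332.23 = 873

a = 873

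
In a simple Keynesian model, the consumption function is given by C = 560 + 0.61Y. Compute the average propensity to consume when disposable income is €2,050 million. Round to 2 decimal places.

C = 560 + 0.61(2050) = 1810.5
APC = C/Y = 1810.5/2050 = 0.88

APC = 0.88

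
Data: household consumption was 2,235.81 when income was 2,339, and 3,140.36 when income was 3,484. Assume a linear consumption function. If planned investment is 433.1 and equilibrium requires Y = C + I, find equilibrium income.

MPC = (3140.36 − 2235.81)/(3484 − 2339) = 904.55/1145 = 0.79
a = 2235.81 − 0.79(2339) = 388
Equilibrium: Y = 388 + 0.79Y + 433.1
0.21Y = 821.1, so Y = 821.1/0.21 = 3910

Y = 3910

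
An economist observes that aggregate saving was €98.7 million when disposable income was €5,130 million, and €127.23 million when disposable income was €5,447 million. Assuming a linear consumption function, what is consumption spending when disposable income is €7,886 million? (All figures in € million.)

C = 7539.26

MPS = ΔS/ΔY = (127.23 − 98.7)/(5447 − 5130) = 28.53/317 = 0.09
MPC = 1 − MPS = 0.91
Autonomous saving = 98.7 − 0.09(5130) = -363, so a = 363
C = 363 + 0.91(7886) = 363 + 7176.26 = 7539.26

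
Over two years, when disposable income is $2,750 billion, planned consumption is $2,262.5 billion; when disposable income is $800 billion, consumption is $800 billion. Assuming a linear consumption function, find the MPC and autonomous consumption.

MPC = 0.75; a = 200

MPC = ΔC/ΔY = (2262.5 − 800)/(2750 − 800) = 1462.5/1950 = 0.75
a = C − MPC·Y = 800 − 0.75(800) = 800 − 600 = 200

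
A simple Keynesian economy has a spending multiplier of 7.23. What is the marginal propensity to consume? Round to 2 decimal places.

MPC = 0.86

k = 1/(1 − MPC), so 1 − MPC = 1/k = 1/7.23 = 0.1383
MPC = 1 − 0.1383 = 0.86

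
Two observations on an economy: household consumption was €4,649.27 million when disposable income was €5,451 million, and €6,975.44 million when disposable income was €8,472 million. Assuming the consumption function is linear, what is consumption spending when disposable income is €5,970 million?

MPC = (6975.44 − 4649.27)/(8472 − 5451) = 2326.17/3021 = 0.77
a = 4649.27 − 0.77(5451) = 4649.27 − 4197.27 = 452
C = 452 + 0.77(5970) = 452 + 4596.9 = 5048.9

C = 5048.9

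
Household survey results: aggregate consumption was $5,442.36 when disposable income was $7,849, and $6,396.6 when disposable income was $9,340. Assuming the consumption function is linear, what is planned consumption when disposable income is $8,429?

MPC = (6396.6 − 5442.36)/(9340 − 7849) = 954.24/1491 = 0.64
a = 5442.36 − 0.64(7849) = 5442.36 − 5023.36 = 419
C = 419 + 0.64(8429) = 419 + 5394.56 = 5813.56

C = 5813.56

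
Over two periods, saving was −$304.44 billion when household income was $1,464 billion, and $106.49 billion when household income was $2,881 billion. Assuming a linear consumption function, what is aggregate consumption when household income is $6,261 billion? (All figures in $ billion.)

MPS = ΔS/ΔY = (106.49 − (-304.44))/(2881 − 1464) = 410.93/1417 = 0.29
MPC = 1 − MPS = 0.71
Autonomous saving = -304.44 − 0.29(1464) = -729, so a = 729
C = 729 + 0.71(6261) = 729 + 4445.31 = 5174.31

C = 5174.31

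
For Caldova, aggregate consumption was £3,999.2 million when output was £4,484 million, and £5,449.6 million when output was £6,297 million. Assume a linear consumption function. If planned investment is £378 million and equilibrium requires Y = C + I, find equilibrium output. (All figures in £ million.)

Y = 3950

MPC = (5449.6 − 3999.2)/(6297 − 4484) = 1450.4/1813 = 0.8
a = 3999.2 − 0.8(4484) = 412
Equilibrium: Y = 412 + 0.8Y + 378
0.2Y = 790, so Y = 790/0.2 = 3950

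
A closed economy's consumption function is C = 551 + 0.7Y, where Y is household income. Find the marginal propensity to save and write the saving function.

MPS = 0.3; S = -551 + 0.3Y

MPS = 1 − MPC = 1 − 0.7 = 0.3
S = Y − C = -551 + 0.3Y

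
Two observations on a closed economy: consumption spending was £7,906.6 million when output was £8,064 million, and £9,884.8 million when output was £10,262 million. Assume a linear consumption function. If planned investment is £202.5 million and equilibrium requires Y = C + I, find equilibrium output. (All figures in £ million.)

MPC = (9884.8 − 7906.6)/(10262 − 8064) = 1978.2/2198 = 0.9
a = 7906.6 − 0.9(8064) = 649
Equilibrium: Y = 649 + 0.9Y + 202.5
0.1Y = 851.5, so Y = 851.5/0.1 = 8515

Y = 8515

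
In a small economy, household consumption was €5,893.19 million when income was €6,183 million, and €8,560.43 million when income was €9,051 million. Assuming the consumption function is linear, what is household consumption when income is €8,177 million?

C = 7747.61

MPC = (8560.43 − 5893.19)/(9051 − 6183) = 2667.24/2868 = 0.93
a = 5893.19 − 0.93(6183) = 5893.19 − 5750.19 = 143
C = 143 + 0.93(8177) = 143 + 7604.61 = 7747.61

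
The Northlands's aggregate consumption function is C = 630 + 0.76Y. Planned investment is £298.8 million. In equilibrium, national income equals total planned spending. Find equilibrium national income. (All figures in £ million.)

Y = 3870

Y = C + I = 630 + 0.76Y + 298.8
Y − 0.76Y = 928.8
0.24Y = 928.8, so Y = 928.8/0.24 = 3870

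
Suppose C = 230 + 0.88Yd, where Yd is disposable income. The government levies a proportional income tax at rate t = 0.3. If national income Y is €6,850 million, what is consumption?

Yd = (1 − 0.3)(6850) = 0.7(6850) = 4795
C = 230 + 0.88(4795) = 230 + 4219.6 = 4449.6

C = 4449.6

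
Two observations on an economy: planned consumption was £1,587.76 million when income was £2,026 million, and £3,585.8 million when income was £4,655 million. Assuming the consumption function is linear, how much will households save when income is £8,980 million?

MPC = (3585.8 − 1587.76)/(4655 − 2026) = 1998.04/2629 = 0.76
a = 1587.76 − 0.76(2026) = 1587.76 − 1539.76 = 48
C = 48 + 0.76(8980) = 6872.8
S = 8980 − 6872.8 = 2107.2

S = 2107.2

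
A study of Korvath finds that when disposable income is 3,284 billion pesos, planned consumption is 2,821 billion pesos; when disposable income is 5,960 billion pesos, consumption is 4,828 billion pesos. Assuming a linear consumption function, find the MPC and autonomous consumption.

MPC = ΔC/ΔY = (4828 − 2821)/(5960 − 3284) = 2007/2676 = 0.75
a = C − MPC·Y = 2821 − 0.75(3284) = 2821 − 2463 = 358

MPC = 0.75; a = 358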